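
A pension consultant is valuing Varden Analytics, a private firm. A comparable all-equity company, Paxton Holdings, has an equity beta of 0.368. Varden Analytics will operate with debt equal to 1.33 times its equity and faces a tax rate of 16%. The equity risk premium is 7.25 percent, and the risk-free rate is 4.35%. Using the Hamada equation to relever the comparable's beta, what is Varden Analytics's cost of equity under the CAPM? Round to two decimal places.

β_L = β_U × [1 + (1 − t)(D/E)] = 0.368 × [1 + (1 − 0.16) × 1.33]
    = 0.368 × [1 + 0.84 × 1.33] = 0.368 × 2.1172 = 0.7791
E(R) = R_f + β_L × MRP = 4.35% + 0.7791 × 7.25% = 10.00%

10.00%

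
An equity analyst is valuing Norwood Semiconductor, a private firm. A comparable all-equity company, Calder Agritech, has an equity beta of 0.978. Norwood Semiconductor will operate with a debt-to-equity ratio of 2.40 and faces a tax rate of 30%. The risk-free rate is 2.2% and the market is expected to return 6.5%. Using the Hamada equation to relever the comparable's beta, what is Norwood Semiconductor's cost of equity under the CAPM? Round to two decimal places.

β_L = β_U × [1 + (1 − t)(D/E)] = 0.978 × [1 + (1 − 0.30) × 2.40]
    = 0.978 × [1 + 0.70 × 2.40] = 0.978 × 2.6800 = 2.6210
MRP = 6.5% − 2.2% = 4.30%
E(R) = R_f + β_L × MRP = 2.2% + 2.6210 × 4.3% = 13.47%

13.47%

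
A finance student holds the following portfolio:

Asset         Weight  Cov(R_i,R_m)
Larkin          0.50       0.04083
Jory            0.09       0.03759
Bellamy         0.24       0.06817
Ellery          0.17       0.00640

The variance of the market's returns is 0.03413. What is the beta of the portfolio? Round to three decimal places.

1.209

β_Larkin = 0.04083 / 0.03413 = 1.1963
β_Jory = 0.03759 / 0.03413 = 1.1014
β_Bellamy = 0.06817 / 0.03413 = 1.9974
β_Ellery = 0.00640 / 0.03413 = 0.1875
β_P = Σ w_i β_i = 0.50×1.1963 + 0.09×1.1014 + 0.24×1.9974 + 0.17×0.1875 = 1.2085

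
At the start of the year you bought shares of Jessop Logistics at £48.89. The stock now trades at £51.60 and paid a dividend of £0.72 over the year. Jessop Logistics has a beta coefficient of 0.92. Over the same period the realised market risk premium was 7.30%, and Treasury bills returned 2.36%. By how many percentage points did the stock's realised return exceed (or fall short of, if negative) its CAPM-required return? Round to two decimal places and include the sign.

Realised HPR = (P1 + D1 − P0) / P0 = (51.60 + 0.72 − 48.89) / 48.89 = 3.43 / 48.89 = 7.0157%
CAPM required = R_f + β·MRP = 2.36% + 0.92 × 7.30% = 9.0760%
α = realised − required = 7.0157% − 9.0760% = -2.06%

-2.06%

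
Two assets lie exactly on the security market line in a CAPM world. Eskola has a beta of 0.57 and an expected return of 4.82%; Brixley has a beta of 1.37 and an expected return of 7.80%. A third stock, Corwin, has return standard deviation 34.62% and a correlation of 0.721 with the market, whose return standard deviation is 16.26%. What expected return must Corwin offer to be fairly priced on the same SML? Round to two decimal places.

MRP = (7.80% − 4.82%) / (1.37 − 0.57) = 3.7250%
R_f = 4.82% − 0.57 × 3.7250% = 2.6968%
β_Corwin = ρ·σ_i/σ_m = 0.721 × 34.62 / 16.26 = 1.5351
E(R_Corwin) = R_f + β × MRP = 2.6968% + 1.5351 × 3.7250% = 8.42%

8.42%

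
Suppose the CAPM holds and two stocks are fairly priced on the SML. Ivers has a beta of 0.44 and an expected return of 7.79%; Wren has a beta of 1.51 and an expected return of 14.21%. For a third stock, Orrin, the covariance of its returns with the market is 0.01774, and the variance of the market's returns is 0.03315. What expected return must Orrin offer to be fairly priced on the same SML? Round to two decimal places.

MRP = (14.21% − 7.79%) / (1.51 − 0.44) = 6.0000%
R_f = 7.79% − 0.44 × 6.0000% = 5.1500%
β_Orrin = Cov / Var(R_m) = 0.01774 / 0.03315 = 0.5351
E(R_Orrin) = R_f + β × MRP = 5.1500% + 0.5351 × 6.0000% = 8.36%

8.36%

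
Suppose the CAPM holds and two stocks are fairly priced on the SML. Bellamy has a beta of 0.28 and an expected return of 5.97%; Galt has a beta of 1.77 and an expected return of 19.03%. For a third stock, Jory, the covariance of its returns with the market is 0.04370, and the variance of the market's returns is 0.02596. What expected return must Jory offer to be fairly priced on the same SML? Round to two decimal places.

MRP = (19.03% − 5.97%) / (1.77 − 0.28) = 8.7651%
R_f = 5.97% − 0.28 × 8.7651% = 3.5158%
β_Jory = Cov / Var(R_m) = 0.04370 / 0.02596 = 1.6834
E(R_Jory) = R_f + β × MRP = 3.5158% + 1.6834 × 8.7651% = 18.27%

18.27%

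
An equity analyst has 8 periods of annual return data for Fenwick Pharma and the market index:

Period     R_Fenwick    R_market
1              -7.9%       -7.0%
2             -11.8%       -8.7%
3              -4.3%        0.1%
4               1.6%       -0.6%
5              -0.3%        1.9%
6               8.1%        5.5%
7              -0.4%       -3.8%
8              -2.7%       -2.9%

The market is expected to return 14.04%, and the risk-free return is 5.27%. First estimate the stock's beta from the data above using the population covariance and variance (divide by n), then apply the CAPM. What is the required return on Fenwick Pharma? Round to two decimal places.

Mean R_i = (-7.9 − 11.8 − 4.3 + 1.6 − 0.3 + 8.1 − 0.4 − 2.7) / 8 = -2.2125%
Mean R_m = (-7.0 − 8.7 + 0.1 − 0.6 + 1.9 + 5.5 − 3.8 − 2.9) / 8 = -1.9375%
Σ(R_i − R̄_i)(R_m − R̄_m) = 175.6063  ⇒  Cov = 175.6063 / 8 = 21.9508
Σ(R_m − R̄_m)² = 151.7388  ⇒  Var(R_m) = 151.7388 / 8 = 18.9674
β = Cov / Var(R_m) = 21.9508 / 18.9674 = 1.1573
MRP = 14.04% − 5.27% = 8.77%
E(R) = R_f + β × MRP = 5.27% + 1.1573 × 8.77% = 15.42%

15.42%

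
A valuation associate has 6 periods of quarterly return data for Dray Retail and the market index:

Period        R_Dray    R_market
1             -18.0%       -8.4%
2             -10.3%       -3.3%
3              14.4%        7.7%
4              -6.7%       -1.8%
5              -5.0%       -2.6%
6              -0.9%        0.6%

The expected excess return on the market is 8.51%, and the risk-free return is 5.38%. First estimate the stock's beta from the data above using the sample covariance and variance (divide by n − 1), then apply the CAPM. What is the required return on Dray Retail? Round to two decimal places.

Mean R_i = (-18.0 − 10.3 + 14.4 − 6.7 − 5.0 − 0.9) / 6 = -4.4167%
Mean R_m = (-8.4 − 3.3 + 7.7 − 1.8 − 2.6 + 0.6) / 6 = -1.3000%
Σ(R_i − R̄_i)(R_m − R̄_m) = 286.1400  ⇒  Cov = 286.1400 / 5 = 57.2280
Σ(R_m − R̄_m)² = 140.9600  ⇒  Var(R_m) = 140.9600 / 5 = 28.1920
β = Cov / Var(R_m) = 57.2280 / 28.1920 = 2.0299
E(R) = R_f + β × MRP = 5.38% + 2.0299 × 8.51% = 22.65%

22.65%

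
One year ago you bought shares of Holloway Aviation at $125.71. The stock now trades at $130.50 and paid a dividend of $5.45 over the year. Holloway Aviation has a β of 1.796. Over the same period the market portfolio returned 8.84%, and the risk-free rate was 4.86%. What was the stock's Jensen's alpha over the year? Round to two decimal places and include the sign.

-3.86%

Realised HPR = (P1 + D1 − P0) / P0 = (130.50 + 5.45 − 125.71) / 125.71 = 10.24 / 125.71 = 8.1457%
MRP = 8.84% − 4.86% = 3.98%
CAPM required = R_f + β·MRP = 4.86% + 1.796 × 3.98% = 12.00808%
α = realised − required = 8.1457% − 12.00808% = -3.86%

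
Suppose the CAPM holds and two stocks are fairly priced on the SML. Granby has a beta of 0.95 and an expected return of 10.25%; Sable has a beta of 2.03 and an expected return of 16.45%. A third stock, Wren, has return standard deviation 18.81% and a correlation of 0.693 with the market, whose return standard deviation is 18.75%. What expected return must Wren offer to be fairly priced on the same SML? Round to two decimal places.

8.79%

MRP = (16.45% − 10.25%) / (2.03 − 0.95) = 5.7407%
R_f = 10.25% − 0.95 × 5.7407% = 4.7963%
β_Wren = ρ·σ_i/σ_m = 0.693 × 18.81 / 18.75 = 0.6952
E(R_Wren) = R_f + β × MRP = 4.7963% + 0.6952 × 5.7407% = 8.79%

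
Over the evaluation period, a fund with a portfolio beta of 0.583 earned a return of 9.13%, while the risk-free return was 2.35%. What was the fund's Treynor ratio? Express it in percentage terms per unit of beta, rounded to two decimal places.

Treynor = (R_P − R_f) / β_P = (9.13% − 2.35%) / 0.5830 = 6.78% / 0.5830 = 11.63%

11.63%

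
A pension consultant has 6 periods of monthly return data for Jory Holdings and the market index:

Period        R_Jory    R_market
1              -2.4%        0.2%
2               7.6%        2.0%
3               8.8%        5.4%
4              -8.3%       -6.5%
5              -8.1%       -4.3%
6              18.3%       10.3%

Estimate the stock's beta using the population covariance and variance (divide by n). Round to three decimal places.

1.674

Mean R_i = (-2.4 + 7.6 + 8.8 − 8.3 − 8.1 + 18.3) / 6 = 2.6500%
Mean R_m = (0.2 + 2.0 + 5.4 − 6.5 − 4.3 + 10.3) / 6 = 1.1833%
Σ(R_i − R̄_i)(R_m − R̄_m) = 320.6950  ⇒  Cov = 320.6950 / 6 = 53.4492
Σ(R_m − R̄_m)² = 191.6283  ⇒  Var(R_m) = 191.6283 / 6 = 31.9381
β = Cov / Var(R_m) = 53.4492 / 31.9381 = 1.6735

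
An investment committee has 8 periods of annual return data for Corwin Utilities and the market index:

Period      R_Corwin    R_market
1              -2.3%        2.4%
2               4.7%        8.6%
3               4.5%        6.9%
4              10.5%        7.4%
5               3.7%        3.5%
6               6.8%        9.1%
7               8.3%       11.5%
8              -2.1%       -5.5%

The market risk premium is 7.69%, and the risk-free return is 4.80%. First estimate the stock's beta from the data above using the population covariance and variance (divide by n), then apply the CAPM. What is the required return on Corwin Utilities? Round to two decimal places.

Mean R_i = (-2.3 + 4.7 + 4.5 + 10.5 + 3.7 + 6.8 + 8.3 − 2.1) / 8 = 4.2625%
Mean R_m = (2.4 + 8.6 + 6.9 + 7.4 + 3.5 + 9.1 + 11.5 − 5.5) / 8 = 5.4875%
Σ(R_i − R̄_i)(R_m − R̄_m) = 138.3563  ⇒  Cov = 138.3563 / 8 = 17.2945
Σ(R_m − R̄_m)² = 198.7488  ⇒  Var(R_m) = 198.7488 / 8 = 24.8436
β = Cov / Var(R_m) = 17.2945 / 24.8436 = 0.6961
E(R) = R_f + β × MRP = 4.80% + 0.6961 × 7.69% = 10.15%

10.15%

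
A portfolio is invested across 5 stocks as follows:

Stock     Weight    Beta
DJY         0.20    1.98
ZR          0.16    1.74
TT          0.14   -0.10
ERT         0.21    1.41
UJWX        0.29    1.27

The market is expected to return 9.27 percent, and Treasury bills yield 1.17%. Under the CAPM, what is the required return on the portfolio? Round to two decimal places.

β_P = Σ w_i β_i = 0.20×1.98 + 0.16×1.74 + 0.14×-0.10 + 0.21×1.41 + 0.29×1.27 = 1.3248
MRP = 9.27% − 1.17% = 8.10%
E(R_P) = R_f + β_P × MRP = 1.17% + 1.3248 × 8.10% = 11.90%

11.90%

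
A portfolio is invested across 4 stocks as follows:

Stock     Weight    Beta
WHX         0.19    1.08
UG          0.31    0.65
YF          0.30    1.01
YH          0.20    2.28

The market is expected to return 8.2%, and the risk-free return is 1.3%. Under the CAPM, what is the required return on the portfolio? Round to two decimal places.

β_P = Σ w_i β_i = 0.19×1.08 + 0.31×0.65 + 0.30×1.01 + 0.20×2.28 = 1.1657
MRP = 8.2% − 1.3% = 6.90%
E(R_P) = R_f + β_P × MRP = 1.3% + 1.1657 × 6.9% = 9.34%

9.34%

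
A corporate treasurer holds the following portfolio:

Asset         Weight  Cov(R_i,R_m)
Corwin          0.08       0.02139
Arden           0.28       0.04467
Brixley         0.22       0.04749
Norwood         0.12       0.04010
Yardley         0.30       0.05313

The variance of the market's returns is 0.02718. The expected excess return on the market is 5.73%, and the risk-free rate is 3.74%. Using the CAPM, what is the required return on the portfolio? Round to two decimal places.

13.31%

β_Corwin = 0.02139 / 0.02718 = 0.7870
β_Arden = 0.04467 / 0.02718 = 1.6435
β_Brixley = 0.04749 / 0.02718 = 1.7472
β_Norwood = 0.04010 / 0.02718 = 1.4753
β_Yardley = 0.05313 / 0.02718 = 1.9547
β_P = Σ w_i β_i = 0.08×0.7870 + 0.28×1.6435 + 0.22×1.7472 + 0.12×1.4753 + 0.30×1.9547 = 1.6710
E(R_P) = R_f + β_P × MRP = 3.74% + 1.6710 × 5.73% = 13.31%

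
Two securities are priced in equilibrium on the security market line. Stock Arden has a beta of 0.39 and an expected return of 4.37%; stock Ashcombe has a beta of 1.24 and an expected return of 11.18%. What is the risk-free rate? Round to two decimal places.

Both satisfy E(R) = R_f + β·MRP, so the slope of the SML is
MRP = (11.18% − 4.37%) / (1.24 − 0.39) = 6.81% / 0.85 = 8.0118%
R_f = E(R_Arden) − β_Arden·MRP = 4.37% − 0.39 × 8.0118% = 1.2454%

1.25%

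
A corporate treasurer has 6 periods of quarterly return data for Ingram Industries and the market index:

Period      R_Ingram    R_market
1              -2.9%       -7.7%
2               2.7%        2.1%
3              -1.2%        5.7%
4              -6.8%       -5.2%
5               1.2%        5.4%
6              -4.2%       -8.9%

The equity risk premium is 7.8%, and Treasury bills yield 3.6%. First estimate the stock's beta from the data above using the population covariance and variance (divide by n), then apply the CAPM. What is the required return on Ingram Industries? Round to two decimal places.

6.60%

Mean R_i = (-2.9 + 2.7 − 1.2 − 6.8 + 1.2 − 4.2) / 6 = -1.8667%
Mean R_m = (-7.7 + 2.1 + 5.7 − 5.2 + 5.4 − 8.9) / 6 = -1.4333%
Σ(R_i − R̄_i)(R_m − R̄_m) = 84.3267  ⇒  Cov = 84.3267 / 6 = 14.0545
Σ(R_m − R̄_m)² = 219.2733  ⇒  Var(R_m) = 219.2733 / 6 = 36.5456
β = Cov / Var(R_m) = 14.0545 / 36.5456 = 0.3846
E(R) = R_f + β × MRP = 3.6% + 0.3846 × 7.8% = 6.60%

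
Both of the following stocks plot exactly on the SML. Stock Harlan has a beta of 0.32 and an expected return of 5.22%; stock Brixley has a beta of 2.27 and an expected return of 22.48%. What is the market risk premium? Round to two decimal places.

Both satisfy E(R) = R_f + β·MRP, so the slope of the SML is
MRP = (22.48% − 5.22%) / (2.27 − 0.32) = 17.26% / 1.95 = 8.8513%

8.85%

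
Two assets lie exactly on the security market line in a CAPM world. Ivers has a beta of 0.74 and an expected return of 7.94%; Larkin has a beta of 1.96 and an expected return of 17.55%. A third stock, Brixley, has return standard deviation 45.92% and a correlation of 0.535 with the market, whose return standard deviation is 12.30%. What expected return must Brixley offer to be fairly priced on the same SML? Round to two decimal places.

MRP = (17.55% − 7.94%) / (1.96 − 0.74) = 7.8770%
R_f = 7.94% − 0.74 × 7.8770% = 2.1110%
β_Brixley = ρ·σ_i/σ_m = 0.535 × 45.92 / 12.30 = 1.9973
E(R_Brixley) = R_f + β × MRP = 2.1110% + 1.9973 × 7.8770% = 17.84%

17.84%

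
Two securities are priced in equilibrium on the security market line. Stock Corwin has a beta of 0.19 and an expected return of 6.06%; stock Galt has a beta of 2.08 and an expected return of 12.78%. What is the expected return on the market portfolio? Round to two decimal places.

8.94%

Both satisfy E(R) = R_f + β·MRP, so the slope of the SML is
MRP = (12.78% − 6.06%) / (2.08 − 0.19) = 6.72% / 1.89 = 3.5556%
R_f = E(R_Corwin) − β_Corwin·MRP = 6.06% − 0.19 × 3.5556% = 5.3844%
E(R_m) = R_f + MRP = 5.3844% + 3.5556% = 8.94%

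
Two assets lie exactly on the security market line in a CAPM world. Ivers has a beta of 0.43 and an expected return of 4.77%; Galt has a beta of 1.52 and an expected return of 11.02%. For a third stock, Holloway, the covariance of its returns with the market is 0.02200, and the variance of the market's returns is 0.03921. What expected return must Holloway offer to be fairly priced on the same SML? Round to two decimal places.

MRP = (11.02% − 4.77%) / (1.52 − 0.43) = 5.7339%
R_f = 4.77% − 0.43 × 5.7339% = 2.3044%
β_Holloway = Cov / Var(R_m) = 0.02200 / 0.03921 = 0.5611
E(R_Holloway) = R_f + β × MRP = 2.3044% + 0.5611 × 5.7339% = 5.52%

5.52%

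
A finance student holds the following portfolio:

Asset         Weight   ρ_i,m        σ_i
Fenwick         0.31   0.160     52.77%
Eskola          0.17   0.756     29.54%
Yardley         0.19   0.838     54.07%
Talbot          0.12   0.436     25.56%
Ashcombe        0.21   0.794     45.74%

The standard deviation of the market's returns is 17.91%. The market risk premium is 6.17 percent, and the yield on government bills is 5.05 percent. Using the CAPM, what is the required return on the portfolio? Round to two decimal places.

β_Fenwick = 0.160 × 52.77% / 17.91% = 0.4714
β_Eskola = 0.756 × 29.54% / 17.91% = 1.2469
β_Yardley = 0.838 × 54.07% / 17.91% = 2.5299
β_Talbot = 0.436 × 25.56% / 17.91% = 0.6222
β_Ashcombe = 0.794 × 45.74% / 17.91% = 2.0278
β_P = Σ w_i β_i = 0.31×0.4714 + 0.17×1.2469 + 0.19×2.5299 + 0.12×0.6222 + 0.21×2.0278 = 1.3393
E(R_P) = R_f + β_P × MRP = 5.05% + 1.3393 × 6.17% = 13.31%

13.31%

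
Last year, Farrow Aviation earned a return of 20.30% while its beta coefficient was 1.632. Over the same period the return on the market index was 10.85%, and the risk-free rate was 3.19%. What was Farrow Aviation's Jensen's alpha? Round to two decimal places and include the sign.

Market excess return = 10.85% − 3.19% = 7.66%
CAPM benchmark = R_f + β(R_m − R_f) = 3.19% + 1.632 × 7.66% = 15.69112%
α = actual − benchmark = 20.30% − 15.69112% = +4.61%

+4.61%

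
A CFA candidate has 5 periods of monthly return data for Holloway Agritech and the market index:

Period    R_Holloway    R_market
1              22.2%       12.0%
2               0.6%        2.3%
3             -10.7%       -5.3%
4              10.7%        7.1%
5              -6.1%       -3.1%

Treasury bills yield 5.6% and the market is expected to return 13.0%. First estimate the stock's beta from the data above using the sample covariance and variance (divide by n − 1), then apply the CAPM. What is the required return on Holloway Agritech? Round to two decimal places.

Mean R_i = (22.2 + 0.6 − 10.7 + 10.7 − 6.1) / 5 = 3.3400%
Mean R_m = (12.0 + 2.3 − 5.3 + 7.1 − 3.1) / 5 = 2.6000%
Σ(R_i − R̄_i)(R_m − R̄_m) = 375.9500  ⇒  Cov = 375.9500 / 4 = 93.9875
Σ(R_m − R̄_m)² = 203.6000  ⇒  Var(R_m) = 203.6000 / 4 = 50.9000
β = Cov / Var(R_m) = 93.9875 / 50.9000 = 1.8465
MRP = 13.0% − 5.6% = 7.40%
E(R) = R_f + β × MRP = 5.6% + 1.8465 × 7.4% = 19.26%

19.26%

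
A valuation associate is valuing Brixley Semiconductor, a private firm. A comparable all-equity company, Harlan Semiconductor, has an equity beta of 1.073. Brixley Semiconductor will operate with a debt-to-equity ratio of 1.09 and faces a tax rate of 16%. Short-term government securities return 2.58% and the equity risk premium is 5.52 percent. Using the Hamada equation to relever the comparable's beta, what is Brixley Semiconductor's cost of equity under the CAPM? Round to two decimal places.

β_L = β_U × [1 + (1 − t)(D/E)] = 1.073 × [1 + (1 − 0.16) × 1.09]
    = 1.073 × [1 + 0.84 × 1.09] = 1.073 × 1.9156 = 2.0554
E(R) = R_f + β_L × MRP = 2.58% + 2.0554 × 5.52% = 13.93%

13.93%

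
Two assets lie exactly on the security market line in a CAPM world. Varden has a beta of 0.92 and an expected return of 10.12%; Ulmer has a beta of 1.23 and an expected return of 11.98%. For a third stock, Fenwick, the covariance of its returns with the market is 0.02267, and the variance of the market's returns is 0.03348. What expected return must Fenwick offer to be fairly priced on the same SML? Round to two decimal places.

MRP = (11.98% − 10.12%) / (1.23 − 0.92) = 6.0000%
R_f = 10.12% − 0.92 × 6.0000% = 4.6000%
β_Fenwick = Cov / Var(R_m) = 0.02267 / 0.03348 = 0.6771
E(R_Fenwick) = R_f + β × MRP = 4.6000% + 0.6771 × 6.0000% = 8.66%

8.66%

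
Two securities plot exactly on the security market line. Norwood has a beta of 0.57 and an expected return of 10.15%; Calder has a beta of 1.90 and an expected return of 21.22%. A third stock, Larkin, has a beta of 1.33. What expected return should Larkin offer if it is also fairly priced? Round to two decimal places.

16.48%

MRP (SML slope) = (21.22% − 10.15%) / (1.90 − 0.57) = 11.07% / 1.33 = 8.3233%
R_f (intercept) = 10.15% − 0.57 × 8.3233% = 5.4057%
E(R_Larkin) = R_f + β × MRP = 5.4057% + 1.33 × 8.3233% = 16.48%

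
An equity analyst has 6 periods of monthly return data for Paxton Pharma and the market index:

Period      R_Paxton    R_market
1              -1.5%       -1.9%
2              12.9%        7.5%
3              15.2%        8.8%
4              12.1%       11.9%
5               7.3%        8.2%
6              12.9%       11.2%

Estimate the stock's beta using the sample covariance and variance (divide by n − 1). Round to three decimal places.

1.077

Mean R_i = (-1.5 + 12.9 + 15.2 + 12.1 + 7.3 + 12.9) / 6 = 9.8167%
Mean R_m = (-1.9 + 7.5 + 8.8 + 11.9 + 8.2 + 11.2) / 6 = 7.6167%
Σ(R_i − R̄_i)(R_m − R̄_m) = 133.0683  ⇒  Cov = 133.0683 / 5 = 26.6137
Σ(R_m − R̄_m)² = 123.5083  ⇒  Var(R_m) = 123.5083 / 5 = 24.7017
β = Cov / Var(R_m) = 26.6137 / 24.7017 = 1.0774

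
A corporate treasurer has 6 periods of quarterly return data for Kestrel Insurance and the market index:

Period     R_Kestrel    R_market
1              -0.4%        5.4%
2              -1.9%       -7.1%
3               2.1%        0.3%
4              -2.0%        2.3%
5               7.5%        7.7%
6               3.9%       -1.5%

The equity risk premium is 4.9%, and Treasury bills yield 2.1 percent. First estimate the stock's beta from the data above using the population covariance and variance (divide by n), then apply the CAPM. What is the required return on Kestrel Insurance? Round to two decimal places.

Mean R_i = (-0.4 − 1.9 + 2.1 − 2.0 + 7.5 + 3.9) / 6 = 1.5333%
Mean R_m = (5.4 − 7.1 + 0.3 + 2.3 + 7.7 − 1.5) / 6 = 1.1833%
Σ(R_i − R̄_i)(R_m − R̄_m) = 48.3733  ⇒  Cov = 48.3733 / 6 = 8.0622
Σ(R_m − R̄_m)² = 138.0883  ⇒  Var(R_m) = 138.0883 / 6 = 23.0147
β = Cov / Var(R_m) = 8.0622 / 23.0147 = 0.3503
E(R) = R_f + β × MRP = 2.1% + 0.3503 × 4.9% = 3.82%

3.82%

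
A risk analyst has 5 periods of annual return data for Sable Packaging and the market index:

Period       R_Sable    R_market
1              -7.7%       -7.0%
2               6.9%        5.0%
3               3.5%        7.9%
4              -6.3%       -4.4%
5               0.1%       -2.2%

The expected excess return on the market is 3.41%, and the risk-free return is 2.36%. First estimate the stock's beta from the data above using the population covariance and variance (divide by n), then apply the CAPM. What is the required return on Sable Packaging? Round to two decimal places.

Mean R_i = (-7.7 + 6.9 + 3.5 − 6.3 + 0.1) / 5 = -0.7000%
Mean R_m = (-7.0 + 5.0 + 7.9 − 4.4 − 2.2) / 5 = -0.1400%
Σ(R_i − R̄_i)(R_m − R̄_m) = 143.0600  ⇒  Cov = 143.0600 / 5 = 28.6120
Σ(R_m − R̄_m)² = 160.5120  ⇒  Var(R_m) = 160.5120 / 5 = 32.1024
β = Cov / Var(R_m) = 28.6120 / 32.1024 = 0.8913
E(R) = R_f + β × MRP = 2.36% + 0.8913 × 3.41% = 5.40%

5.40%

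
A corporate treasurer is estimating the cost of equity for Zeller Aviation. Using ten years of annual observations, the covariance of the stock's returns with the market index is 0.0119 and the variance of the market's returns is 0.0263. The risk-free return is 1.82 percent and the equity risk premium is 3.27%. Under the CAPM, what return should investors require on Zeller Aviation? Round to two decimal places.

β = Cov(R_i, R_m) / Var(R_m) = 0.0119 / 0.0263 = 0.4525
E(R) = R_f + β × MRP = 1.82% + 0.4525 × 3.27% = 3.30%

3.30%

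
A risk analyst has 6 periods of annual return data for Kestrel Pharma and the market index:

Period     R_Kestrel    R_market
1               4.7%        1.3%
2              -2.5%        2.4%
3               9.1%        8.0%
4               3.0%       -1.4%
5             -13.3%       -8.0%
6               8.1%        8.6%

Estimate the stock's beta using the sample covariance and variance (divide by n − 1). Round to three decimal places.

Mean R_i = (4.7 − 2.5 + 9.1 + 3.0 − 13.3 + 8.1) / 6 = 1.5167%
Mean R_m = (1.3 + 2.4 + 8.0 − 1.4 − 8.0 + 8.6) / 6 = 1.8167%
Σ(R_i − R̄_i)(R_m − R̄_m) = 228.2383  ⇒  Cov = 228.2383 / 5 = 45.6477
Σ(R_m − R̄_m)² = 191.5683  ⇒  Var(R_m) = 191.5683 / 5 = 38.3137
β = Cov / Var(R_m) = 45.6477 / 38.3137 = 1.1914

1.191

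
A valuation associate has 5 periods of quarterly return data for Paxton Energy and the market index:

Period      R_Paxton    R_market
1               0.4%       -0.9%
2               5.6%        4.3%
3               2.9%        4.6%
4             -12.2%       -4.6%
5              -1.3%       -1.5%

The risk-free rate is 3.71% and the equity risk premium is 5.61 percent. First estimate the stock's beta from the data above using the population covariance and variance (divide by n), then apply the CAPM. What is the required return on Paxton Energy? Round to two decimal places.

12.32%

Mean R_i = (0.4 + 5.6 + 2.9 − 12.2 − 1.3) / 5 = -0.9200%
Mean R_m = (-0.9 + 4.3 + 4.6 − 4.6 − 1.5) / 5 = 0.3800%
Σ(R_i − R̄_i)(R_m − R̄_m) = 96.8780  ⇒  Cov = 96.8780 / 5 = 19.3756
Σ(R_m − R̄_m)² = 63.1480  ⇒  Var(R_m) = 63.1480 / 5 = 12.6296
β = Cov / Var(R_m) = 19.3756 / 12.6296 = 1.5341
E(R) = R_f + β × MRP = 3.71% + 1.5341 × 5.61% = 12.32%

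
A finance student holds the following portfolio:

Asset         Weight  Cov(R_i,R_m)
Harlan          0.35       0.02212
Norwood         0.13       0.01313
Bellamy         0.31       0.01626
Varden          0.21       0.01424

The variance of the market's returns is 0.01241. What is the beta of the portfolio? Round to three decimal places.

1.409

β_Harlan = 0.02212 / 0.01241 = 1.7824
β_Norwood = 0.01313 / 0.01241 = 1.0580
β_Bellamy = 0.01626 / 0.01241 = 1.3102
β_Varden = 0.01424 / 0.01241 = 1.1475
β_P = Σ w_i β_i = 0.35×1.7824 + 0.13×1.0580 + 0.31×1.3102 + 0.21×1.1475 = 1.4085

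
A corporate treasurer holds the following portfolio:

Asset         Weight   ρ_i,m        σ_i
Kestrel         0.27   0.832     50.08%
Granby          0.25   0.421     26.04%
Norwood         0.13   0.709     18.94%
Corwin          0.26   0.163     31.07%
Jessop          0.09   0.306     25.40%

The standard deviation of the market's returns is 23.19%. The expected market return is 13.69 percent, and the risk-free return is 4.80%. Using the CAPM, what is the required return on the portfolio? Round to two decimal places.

β_Kestrel = 0.832 × 50.08% / 23.19% = 1.7967
β_Granby = 0.421 × 26.04% / 23.19% = 0.4727
β_Norwood = 0.709 × 18.94% / 23.19% = 0.5791
β_Corwin = 0.163 × 31.07% / 23.19% = 0.2184
β_Jessop = 0.306 × 25.40% / 23.19% = 0.3352
β_P = Σ w_i β_i = 0.27×1.7967 + 0.25×0.4727 + 0.13×0.5791 + 0.26×0.2184 + 0.09×0.3352 = 0.7655
MRP = 13.69% − 4.80% = 8.89%
E(R_P) = R_f + β_P × MRP = 4.80% + 0.7655 × 8.89% = 11.61%

11.61%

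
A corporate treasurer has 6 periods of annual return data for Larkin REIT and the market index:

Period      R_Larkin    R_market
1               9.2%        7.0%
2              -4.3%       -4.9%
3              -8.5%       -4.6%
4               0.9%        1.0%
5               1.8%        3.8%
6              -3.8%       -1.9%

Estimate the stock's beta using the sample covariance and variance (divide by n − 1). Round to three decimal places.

1.235

Mean R_i = (9.2 − 4.3 − 8.5 + 0.9 + 1.8 − 3.8) / 6 = -0.7833%
Mean R_m = (7.0 − 4.9 − 4.6 + 1.0 + 3.8 − 1.9) / 6 = 0.0667%
Σ(R_i − R̄_i)(R_m − R̄_m) = 139.8433  ⇒  Cov = 139.8433 / 5 = 27.9687
Σ(R_m − R̄_m)² = 113.1933  ⇒  Var(R_m) = 113.1933 / 5 = 22.6387
β = Cov / Var(R_m) = 27.9687 / 22.6387 = 1.2354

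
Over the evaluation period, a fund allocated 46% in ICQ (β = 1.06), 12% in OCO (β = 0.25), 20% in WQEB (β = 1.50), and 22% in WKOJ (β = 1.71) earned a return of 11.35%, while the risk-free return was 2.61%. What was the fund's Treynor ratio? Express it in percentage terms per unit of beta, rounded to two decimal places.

7.32%

β_P = 0.46×1.06 + 0.12×0.25 + 0.20×1.50 + 0.22×1.71 = 1.1938
Treynor = (R_P − R_f) / β_P = (11.35% − 2.61%) / 1.1938 = 8.74% / 1.1938 = 7.32%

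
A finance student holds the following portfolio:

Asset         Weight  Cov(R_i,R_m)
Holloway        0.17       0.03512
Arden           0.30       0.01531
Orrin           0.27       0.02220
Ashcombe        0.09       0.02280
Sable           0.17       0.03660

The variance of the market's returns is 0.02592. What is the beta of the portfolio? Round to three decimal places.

0.958

β_Holloway = 0.03512 / 0.02592 = 1.3549
β_Arden = 0.01531 / 0.02592 = 0.5907
β_Orrin = 0.02220 / 0.02592 = 0.8565
β_Ashcombe = 0.02280 / 0.02592 = 0.8796
β_Sable = 0.03660 / 0.02592 = 1.4120
β_P = Σ w_i β_i = 0.17×1.3549 + 0.30×0.5907 + 0.27×0.8565 + 0.09×0.8796 + 0.17×1.4120 = 0.9580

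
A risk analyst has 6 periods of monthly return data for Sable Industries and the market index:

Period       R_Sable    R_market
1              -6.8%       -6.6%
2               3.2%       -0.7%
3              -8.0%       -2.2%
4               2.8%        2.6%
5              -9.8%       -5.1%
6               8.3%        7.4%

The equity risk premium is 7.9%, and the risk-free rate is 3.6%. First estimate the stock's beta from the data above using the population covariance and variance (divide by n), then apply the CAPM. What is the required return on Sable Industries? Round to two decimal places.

Mean R_i = (-6.8 + 3.2 − 8.0 + 2.8 − 9.8 + 8.3) / 6 = -1.7167%
Mean R_m = (-6.6 − 0.7 − 2.2 + 2.6 − 5.1 + 7.4) / 6 = -0.7667%
Σ(R_i − R̄_i)(R_m − R̄_m) = 171.0233  ⇒  Cov = 171.0233 / 6 = 28.5039
Σ(R_m − R̄_m)² = 132.8933  ⇒  Var(R_m) = 132.8933 / 6 = 22.1489
β = Cov / Var(R_m) = 28.5039 / 22.1489 = 1.2869
E(R) = R_f + β × MRP = 3.6% + 1.2869 × 7.9% = 13.77%

13.77%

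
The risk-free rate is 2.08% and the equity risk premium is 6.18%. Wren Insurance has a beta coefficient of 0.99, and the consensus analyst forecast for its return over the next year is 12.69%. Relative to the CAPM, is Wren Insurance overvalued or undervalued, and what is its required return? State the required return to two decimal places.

Required return = R_f + β·MRP = 2.08% + 0.99 × 6.18% = 8.20%
Forecast 12.69% > required 8.20% → the stock plots above the SML → undervalued.

Undervalued; required return 8.20%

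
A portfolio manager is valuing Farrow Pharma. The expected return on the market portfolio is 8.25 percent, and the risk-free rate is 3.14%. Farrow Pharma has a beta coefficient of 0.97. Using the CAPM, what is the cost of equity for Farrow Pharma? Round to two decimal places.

8.10%

Market risk premium = E(R_m) − R_f = 8.25% − 3.14% = 5.11%
E(R) = R_f + β × MRP = 3.14% + 0.97 × 5.11% = 8.10%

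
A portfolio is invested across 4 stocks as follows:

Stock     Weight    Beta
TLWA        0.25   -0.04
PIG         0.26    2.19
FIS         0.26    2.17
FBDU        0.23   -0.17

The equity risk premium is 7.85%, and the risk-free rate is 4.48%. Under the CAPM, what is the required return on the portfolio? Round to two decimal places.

β_P = Σ w_i β_i = 0.25×-0.04 + 0.26×2.19 + 0.26×2.17 + 0.23×-0.17 = 1.0845
E(R_P) = R_f + β_P × MRP = 4.48% + 1.0845 × 7.85% = 12.99%

12.99%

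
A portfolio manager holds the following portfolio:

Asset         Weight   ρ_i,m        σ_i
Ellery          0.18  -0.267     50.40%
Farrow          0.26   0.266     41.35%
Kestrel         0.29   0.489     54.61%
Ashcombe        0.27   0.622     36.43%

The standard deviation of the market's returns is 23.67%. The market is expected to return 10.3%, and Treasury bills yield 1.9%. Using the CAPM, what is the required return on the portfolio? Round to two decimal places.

β_Ellery = -0.267 × 50.40% / 23.67% = -0.5685
β_Farrow = 0.266 × 41.35% / 23.67% = 0.4647
β_Kestrel = 0.489 × 54.61% / 23.67% = 1.1282
β_Ashcombe = 0.622 × 36.43% / 23.67% = 0.9573
β_P = Σ w_i β_i = 0.18×-0.5685 + 0.26×0.4647 + 0.29×1.1282 + 0.27×0.9573 = 0.6041
MRP = 10.3% − 1.9% = 8.40%
E(R_P) = R_f + β_P × MRP = 1.9% + 0.6041 × 8.4% = 6.97%

6.97%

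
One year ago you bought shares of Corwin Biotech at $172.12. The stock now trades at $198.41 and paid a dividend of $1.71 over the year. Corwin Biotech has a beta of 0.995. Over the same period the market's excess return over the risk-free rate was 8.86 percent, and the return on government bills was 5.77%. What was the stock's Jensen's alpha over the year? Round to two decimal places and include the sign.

+1.68%

Realised HPR = (P1 + D1 − P0) / P0 = (198.41 + 1.71 − 172.12) / 172.12 = 28.00 / 172.12 = 16.2677%
CAPM required = R_f + β·MRP = 5.77% + 0.995 × 8.86% = 14.58570%
α = realised − required = 16.2677% − 14.58570% = +1.68%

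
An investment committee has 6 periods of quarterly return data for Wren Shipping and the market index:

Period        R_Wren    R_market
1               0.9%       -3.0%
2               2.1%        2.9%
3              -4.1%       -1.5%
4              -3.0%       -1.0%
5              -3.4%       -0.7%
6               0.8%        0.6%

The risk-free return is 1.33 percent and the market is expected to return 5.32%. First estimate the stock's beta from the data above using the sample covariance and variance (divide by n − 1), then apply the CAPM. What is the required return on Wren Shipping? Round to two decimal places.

Mean R_i = (0.9 + 2.1 − 4.1 − 3.0 − 3.4 + 0.8) / 6 = -1.1167%
Mean R_m = (-3.0 + 2.9 − 1.5 − 1.0 − 0.7 + 0.6) / 6 = -0.4500%
Σ(R_i − R̄_i)(R_m − R̄_m) = 12.3850  ⇒  Cov = 12.3850 / 5 = 2.4770
Σ(R_m − R̄_m)² = 20.2950  ⇒  Var(R_m) = 20.2950 / 5 = 4.0590
β = Cov / Var(R_m) = 2.4770 / 4.0590 = 0.6102
MRP = 5.32% − 1.33% = 3.99%
E(R) = R_f + β × MRP = 1.33% + 0.6102 × 3.99% = 3.76%

3.76%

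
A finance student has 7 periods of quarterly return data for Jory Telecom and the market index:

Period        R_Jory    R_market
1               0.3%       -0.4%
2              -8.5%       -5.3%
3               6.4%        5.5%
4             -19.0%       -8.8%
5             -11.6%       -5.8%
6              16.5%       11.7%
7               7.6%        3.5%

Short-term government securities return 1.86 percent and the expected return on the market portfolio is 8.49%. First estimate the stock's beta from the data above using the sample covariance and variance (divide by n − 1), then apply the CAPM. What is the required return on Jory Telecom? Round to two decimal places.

Mean R_i = (0.3 − 8.5 + 6.4 − 19.0 − 11.6 + 16.5 + 7.6) / 7 = -1.1857%
Mean R_m = (-0.4 − 5.3 + 5.5 − 8.8 − 5.8 + 11.7 + 3.5) / 7 = 0.0571%
Σ(R_i − R̄_i)(R_m − R̄_m) = 534.7343  ⇒  Cov = 534.7343 / 6 = 89.1224
Σ(R_m − R̄_m)² = 318.6971  ⇒  Var(R_m) = 318.6971 / 6 = 53.1162
β = Cov / Var(R_m) = 89.1224 / 53.1162 = 1.6779
MRP = 8.49% − 1.86% = 6.63%
E(R) = R_f + β × MRP = 1.86% + 1.6779 × 6.63% = 12.98%

12.98%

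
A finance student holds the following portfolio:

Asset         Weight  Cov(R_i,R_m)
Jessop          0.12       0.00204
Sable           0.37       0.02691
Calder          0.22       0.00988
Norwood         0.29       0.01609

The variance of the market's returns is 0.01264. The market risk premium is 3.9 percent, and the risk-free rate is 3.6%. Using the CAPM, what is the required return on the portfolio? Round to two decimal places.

β_Jessop = 0.00204 / 0.01264 = 0.1614
β_Sable = 0.02691 / 0.01264 = 2.1290
β_Calder = 0.00988 / 0.01264 = 0.7816
β_Norwood = 0.01609 / 0.01264 = 1.2729
β_P = Σ w_i β_i = 0.12×0.1614 + 0.37×2.1290 + 0.22×0.7816 + 0.29×1.2729 = 1.3482
E(R_P) = R_f + β_P × MRP = 3.6% + 1.3482 × 3.9% = 8.86%

8.86%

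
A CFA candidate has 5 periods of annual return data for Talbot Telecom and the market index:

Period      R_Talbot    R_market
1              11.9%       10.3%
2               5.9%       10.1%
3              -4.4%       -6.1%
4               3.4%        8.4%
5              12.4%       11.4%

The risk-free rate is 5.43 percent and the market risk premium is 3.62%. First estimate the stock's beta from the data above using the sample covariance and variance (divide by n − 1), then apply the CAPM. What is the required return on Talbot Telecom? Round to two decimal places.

Mean R_i = (11.9 + 5.9 − 4.4 + 3.4 + 12.4) / 5 = 5.8400%
Mean R_m = (10.3 + 10.1 − 6.1 + 8.4 + 11.4) / 5 = 6.8200%
Σ(R_i − R̄_i)(R_m − R̄_m) = 179.7760  ⇒  Cov = 179.7760 / 4 = 44.9440
Σ(R_m − R̄_m)² = 213.2680  ⇒  Var(R_m) = 213.2680 / 4 = 53.3170
β = Cov / Var(R_m) = 44.9440 / 53.3170 = 0.8430
E(R) = R_f + β × MRP = 5.43% + 0.8430 × 3.62% = 8.48%

8.48%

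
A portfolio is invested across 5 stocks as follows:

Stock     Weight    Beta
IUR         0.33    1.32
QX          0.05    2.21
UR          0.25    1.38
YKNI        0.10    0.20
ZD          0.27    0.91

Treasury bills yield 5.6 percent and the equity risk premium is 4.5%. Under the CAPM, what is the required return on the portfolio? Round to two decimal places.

10.81%

β_P = Σ w_i β_i = 0.33×1.32 + 0.05×2.21 + 0.25×1.38 + 0.10×0.20 + 0.27×0.91 = 1.1568
E(R_P) = R_f + β_P × MRP = 5.6% + 1.1568 × 4.5% = 10.81%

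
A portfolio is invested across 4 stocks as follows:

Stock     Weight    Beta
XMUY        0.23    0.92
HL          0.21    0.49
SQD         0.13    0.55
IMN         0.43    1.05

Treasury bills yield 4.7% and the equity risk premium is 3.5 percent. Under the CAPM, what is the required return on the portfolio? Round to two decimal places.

7.63%

β_P = Σ w_i β_i = 0.23×0.92 + 0.21×0.49 + 0.13×0.55 + 0.43×1.05 = 0.8375
E(R_P) = R_f + β_P × MRP = 4.7% + 0.8375 × 3.5% = 7.63%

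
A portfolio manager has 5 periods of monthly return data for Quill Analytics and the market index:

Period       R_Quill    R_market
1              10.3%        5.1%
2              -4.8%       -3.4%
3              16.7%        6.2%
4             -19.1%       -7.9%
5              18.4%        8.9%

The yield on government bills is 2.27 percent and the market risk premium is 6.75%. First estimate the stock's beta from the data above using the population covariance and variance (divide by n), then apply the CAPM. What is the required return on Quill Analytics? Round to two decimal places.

17.28%

Mean R_i = (10.3 − 4.8 + 16.7 − 19.1 + 18.4) / 5 = 4.3000%
Mean R_m = (5.1 − 3.4 + 6.2 − 7.9 + 8.9) / 5 = 1.7800%
Σ(R_i − R̄_i)(R_m − R̄_m) = 448.7700  ⇒  Cov = 448.7700 / 5 = 89.7540
Σ(R_m − R̄_m)² = 201.7880  ⇒  Var(R_m) = 201.7880 / 5 = 40.3576
β = Cov / Var(R_m) = 89.7540 / 40.3576 = 2.2240
E(R) = R_f + β × MRP = 2.27% + 2.2240 × 6.75% = 17.28%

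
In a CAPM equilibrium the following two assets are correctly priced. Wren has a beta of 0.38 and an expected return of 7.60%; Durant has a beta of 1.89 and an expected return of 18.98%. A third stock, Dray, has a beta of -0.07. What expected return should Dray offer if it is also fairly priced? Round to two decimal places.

MRP (SML slope) = (18.98% − 7.60%) / (1.89 − 0.38) = 11.38% / 1.51 = 7.5364%
R_f (intercept) = 7.60% − 0.38 × 7.5364% = 4.7362%
E(R_Dray) = R_f + β × MRP = 4.7362% + -0.07 × 7.5364% = 4.21%

4.21%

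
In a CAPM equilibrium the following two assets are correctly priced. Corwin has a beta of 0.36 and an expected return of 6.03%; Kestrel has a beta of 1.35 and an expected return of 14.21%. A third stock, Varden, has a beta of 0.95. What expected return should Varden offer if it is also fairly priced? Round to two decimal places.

MRP (SML slope) = (14.21% − 6.03%) / (1.35 − 0.36) = 8.18% / 0.99 = 8.2626%
R_f (intercept) = 6.03% − 0.36 × 8.2626% = 3.0555%
E(R_Varden) = R_f + β × MRP = 3.0555% + 0.95 × 8.2626% = 10.90%

10.90%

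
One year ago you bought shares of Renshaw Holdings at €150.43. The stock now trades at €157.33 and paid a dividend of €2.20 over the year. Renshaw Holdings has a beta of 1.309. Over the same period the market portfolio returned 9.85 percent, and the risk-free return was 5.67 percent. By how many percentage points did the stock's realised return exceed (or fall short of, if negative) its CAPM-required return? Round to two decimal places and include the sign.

-5.09%

Realised HPR = (P1 + D1 − P0) / P0 = (157.33 + 2.20 − 150.43) / 150.43 = 9.10 / 150.43 = 6.0493%
MRP = 9.85% − 5.67% = 4.18%
CAPM required = R_f + β·MRP = 5.67% + 1.309 × 4.18% = 11.14162%
α = realised − required = 6.0493% − 11.14162% = -5.09%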